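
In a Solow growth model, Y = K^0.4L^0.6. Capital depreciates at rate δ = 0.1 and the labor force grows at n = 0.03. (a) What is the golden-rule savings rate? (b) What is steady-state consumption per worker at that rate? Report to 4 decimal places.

n + δ = 0.03 + 0.1 = 0.13.
For Cobb-Douglas, s_gold equals capital's share: s_gold = 0.4.
At the golden rule the marginal product of capital equals n+δ: 0.4·k^(0.4−1) = 0.13. Solving, k_gold = (0.4/0.13)^(1/0.6) ≈ 6.5092.
y_gold = 6.5092^0.4 ≈ 2.1155; c_gold = (1−0.4)·y_gold ≈ 1.2693.

(a) s_gold = 0.4000; (b) c_gold ≈ 1.2693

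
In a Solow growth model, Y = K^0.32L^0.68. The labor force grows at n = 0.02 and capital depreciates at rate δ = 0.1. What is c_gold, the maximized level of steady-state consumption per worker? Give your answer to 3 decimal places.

Capital per worker breaks even when investment replaces (n + δ)·k; here n + δ = 0.12.
Setting f'(k) = n+δ gives 0.32·k^(0.32−1) = 0.12, hence k_gold = (0.32/0.12)^(1/0.68) ≈ 4.2308.
y_gold = 4.2308^0.32 ≈ 1.5866.
c_gold = y_gold − (n+δ)·k_gold = 1.5866 − 0.12·4.2308 ≈ 1.0789.

c_gold ≈ 1.079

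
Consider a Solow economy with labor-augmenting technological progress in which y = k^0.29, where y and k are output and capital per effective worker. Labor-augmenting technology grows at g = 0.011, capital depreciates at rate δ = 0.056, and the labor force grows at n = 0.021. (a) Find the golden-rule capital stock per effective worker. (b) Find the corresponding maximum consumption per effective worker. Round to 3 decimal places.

(a) k_gold ≈ 5.364; (b) c_gold ≈ 1.156

The effective depreciation rate is n + g + δ = 0.021 + 0.011 + 0.056 = 0.088.
Setting f'(k) = n+g+δ gives 0.29·k^(0.29−1) = 0.088, hence k_gold = (0.29/0.088)^(1/0.71) ≈ 5.3636.
y_gold = 5.3636^0.29 ≈ 1.6276; c_gold = y_gold − 0.088·k_gold ≈ 1.1556.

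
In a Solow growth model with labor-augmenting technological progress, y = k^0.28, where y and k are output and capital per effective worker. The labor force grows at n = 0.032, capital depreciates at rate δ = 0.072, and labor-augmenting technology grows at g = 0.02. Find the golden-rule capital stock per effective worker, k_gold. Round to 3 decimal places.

The effective depreciation rate is n + g + δ = 0.032 + 0.02 + 0.072 = 0.124.
Setting f'(k) = n+g+δ gives 0.28·k^(0.28−1) = 0.124, hence k_gold = (0.28/0.124)^(1/0.72) ≈ 3.0996.

k_gold ≈ 3.100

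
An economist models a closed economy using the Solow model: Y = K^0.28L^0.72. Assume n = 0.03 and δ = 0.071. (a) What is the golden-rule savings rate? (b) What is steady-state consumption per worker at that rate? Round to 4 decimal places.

The effective depreciation rate is n + δ = 0.03 + 0.071 = 0.101.
For Cobb-Douglas, s_gold equals capital's share: s_gold = 0.28.
Setting f'(k) = n+δ gives 0.28·k^(0.28−1) = 0.101, hence k_gold = (0.28/0.101)^(1/0.72) ≈ 4.1215.
y_gold = 4.1215^0.28 ≈ 1.4867; c_gold = (1−0.28)·y_gold ≈ 1.0704.

(a) s_gold = 0.2800; (b) c_gold ≈ 1.0704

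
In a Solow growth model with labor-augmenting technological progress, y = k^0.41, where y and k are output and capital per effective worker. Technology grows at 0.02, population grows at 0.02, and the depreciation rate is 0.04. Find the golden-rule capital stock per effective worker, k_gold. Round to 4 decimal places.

Break-even investment rate: n + g + δ = 0.02 + 0.02 + 0.04 = 0.08.
At the golden rule the marginal product of capital equals n+g+δ: 0.41·k^(0.41−1) = 0.08. Solving, k_gold = (0.41/0.08)^(1/0.59) ≈ 15.9541.

k_gold ≈ 15.9541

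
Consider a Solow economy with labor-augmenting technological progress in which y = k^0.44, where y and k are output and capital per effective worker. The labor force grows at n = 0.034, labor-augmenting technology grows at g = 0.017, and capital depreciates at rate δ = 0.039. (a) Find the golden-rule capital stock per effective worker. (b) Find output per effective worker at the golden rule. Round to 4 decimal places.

(a) k_gold ≈ 17.0111; (b) y_gold ≈ 3.4795

n + g + δ = 0.034 + 0.017 + 0.039 = 0.09.
Maximizing c = f(k) − (n+g+δ)·k gives f'(k) = n+g+δ, i.e. 0.44·k^(0.44−1) = 0.09, so k_gold = (0.44/0.09)^(1/0.56) ≈ 17.0111.
y_gold = 17.0111^0.44 ≈ 3.4795.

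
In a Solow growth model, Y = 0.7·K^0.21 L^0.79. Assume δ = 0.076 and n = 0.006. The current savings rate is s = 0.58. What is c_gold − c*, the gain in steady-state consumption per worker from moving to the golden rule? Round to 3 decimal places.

Δc ≈ 0.196

The effective depreciation rate is n + δ = 0.006 + 0.076 = 0.082.
Current steady state (s = 0.58): k* = (0.58·0.7/0.082)^(1/0.79) ≈ 7.5750, y* = 0.7·7.5750^0.21 ≈ 1.0709, c* = (1−0.58)·1.0709 ≈ 0.4498.
Maximizing c = f(k) − (n+δ)·k gives f'(k) = n+δ, i.e. 0.21·0.7·k^(0.21−1) = 0.082, so k_gold = (0.21·0.7/0.082)^(1/0.79) ≈ 2.0936.
y_gold = 0.7·2.0936^0.21 ≈ 0.8175, c_gold = y_gold − 0.082·k_gold ≈ 0.6458.
Gain: Δc = 0.6458 − 0.4498 ≈ 0.1960.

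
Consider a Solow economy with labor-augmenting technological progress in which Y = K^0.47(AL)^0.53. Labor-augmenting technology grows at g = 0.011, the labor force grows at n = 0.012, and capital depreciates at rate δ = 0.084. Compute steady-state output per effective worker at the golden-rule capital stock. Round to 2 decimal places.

y_gold ≈ 3.71

Break-even investment rate: n + g + δ = 0.012 + 0.011 + 0.084 = 0.107.
At the golden rule the marginal product of capital equals n+g+δ: 0.47·k^(0.47−1) = 0.107. Solving, k_gold = (0.47/0.107)^(1/0.53) ≈ 16.3180.
Output: y_gold = k_gold^0.47 = 16.3180^0.47 ≈ 3.7150.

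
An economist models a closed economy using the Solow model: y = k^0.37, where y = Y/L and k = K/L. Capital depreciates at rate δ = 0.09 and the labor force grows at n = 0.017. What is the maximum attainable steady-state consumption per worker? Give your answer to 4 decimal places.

c_gold ≈ 1.3055

Break-even investment rate: n + δ = 0.017 + 0.09 = 0.107.
Golden rule sets MPK = n+δ: 0.37·k^(0.37−1) = 0.107, so k_gold = (0.37/0.107)^(1/0.63) ≈ 7.1658.
y_gold = 7.1658^0.37 ≈ 2.0723.
c_gold = y_gold − (n+δ)·k_gold = 2.0723 − 0.107·7.1658 ≈ 1.3055.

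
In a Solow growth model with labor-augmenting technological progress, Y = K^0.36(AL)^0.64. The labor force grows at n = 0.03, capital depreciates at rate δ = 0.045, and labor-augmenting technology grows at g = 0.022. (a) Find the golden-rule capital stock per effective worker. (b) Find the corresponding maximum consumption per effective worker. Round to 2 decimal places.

(a) k_gold ≈ 7.76; (b) c_gold ≈ 1.34

The effective depreciation rate is n + g + δ = 0.03 + 0.022 + 0.045 = 0.097.
Golden rule sets MPK = n+g+δ: 0.36·k^(0.36−1) = 0.097, so k_gold = (0.36/0.097)^(1/0.64) ≈ 7.7605.
y_gold = 7.7605^0.36 ≈ 2.0910; c_gold = y_gold − 0.097·k_gold ≈ 1.3383.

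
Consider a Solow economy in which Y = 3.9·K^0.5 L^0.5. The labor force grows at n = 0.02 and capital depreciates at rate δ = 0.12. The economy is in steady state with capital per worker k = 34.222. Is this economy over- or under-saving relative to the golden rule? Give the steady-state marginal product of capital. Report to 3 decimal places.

under-saving; MPK ≈ 0.333

Break-even investment rate: n + δ = 0.02 + 0.12 = 0.14.
MPK = 0.5·3.9·k^(0.5−1) = 0.5·3.9·34.222^(-0.5) ≈ 0.3333.
MPK > 0.14, so the economy is dynamically efficient (under-saving).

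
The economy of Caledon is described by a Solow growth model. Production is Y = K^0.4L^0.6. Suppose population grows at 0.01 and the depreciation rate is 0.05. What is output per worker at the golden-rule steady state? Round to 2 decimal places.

y_gold ≈ 3.54

n + δ = 0.01 + 0.05 = 0.06.
Golden rule sets MPK = n+δ: 0.4·k^(0.4−1) = 0.06, so k_gold = (0.4/0.06)^(1/0.6) ≈ 23.6146.
Output: y_gold = k_gold^0.4 = 23.6146^0.4 ≈ 3.5422.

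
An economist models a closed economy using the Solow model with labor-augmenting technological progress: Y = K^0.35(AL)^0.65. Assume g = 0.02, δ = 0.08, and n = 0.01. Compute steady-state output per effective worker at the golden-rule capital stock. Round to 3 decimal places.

The effective depreciation rate is n + g + δ = 0.01 + 0.02 + 0.08 = 0.11.
Maximizing c = f(k) − (n+g+δ)·k gives f'(k) = n+g+δ, i.e. 0.35·k^(0.35−1) = 0.11, so k_gold = (0.35/0.11)^(1/0.65) ≈ 5.9340.
Output: y_gold = k_gold^0.35 = 5.9340^0.35 ≈ 1.8650.

y_gold ≈ 1.865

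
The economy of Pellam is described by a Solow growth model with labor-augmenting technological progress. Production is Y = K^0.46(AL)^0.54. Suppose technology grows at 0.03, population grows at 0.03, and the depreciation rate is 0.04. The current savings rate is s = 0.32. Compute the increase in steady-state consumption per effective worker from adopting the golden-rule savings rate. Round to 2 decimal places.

n + g + δ = 0.03 + 0.03 + 0.04 = 0.1.
Current steady state (s = 0.32): k* = (0.32/0.1)^(1/0.54) ≈ 8.6191, y* = 8.6191^0.46 ≈ 2.6935, c* = (1−0.32)·2.6935 ≈ 1.8316.
Golden rule sets MPK = n+g+δ: 0.46·k^(0.46−1) = 0.1, so k_gold = (0.46/0.1)^(1/0.54) ≈ 16.8783.
y_gold = 16.8783^0.46 ≈ 3.6692, c_gold = y_gold − 0.1·k_gold ≈ 1.9814.
Gain: Δc = 1.9814 − 1.8316 ≈ 0.1498.

Δc ≈ 0.15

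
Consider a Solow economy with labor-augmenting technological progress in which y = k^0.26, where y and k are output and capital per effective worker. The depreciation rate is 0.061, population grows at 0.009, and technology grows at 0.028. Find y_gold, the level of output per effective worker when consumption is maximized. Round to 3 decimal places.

The effective depreciation rate is n + g + δ = 0.009 + 0.028 + 0.061 = 0.098.
Golden rule sets MPK = n+g+δ: 0.26·k^(0.26−1) = 0.098, so k_gold = (0.26/0.098)^(1/0.74) ≈ 3.7379.
Output: y_gold = k_gold^0.26 = 3.7379^0.26 ≈ 1.4089.

y_gold ≈ 1.409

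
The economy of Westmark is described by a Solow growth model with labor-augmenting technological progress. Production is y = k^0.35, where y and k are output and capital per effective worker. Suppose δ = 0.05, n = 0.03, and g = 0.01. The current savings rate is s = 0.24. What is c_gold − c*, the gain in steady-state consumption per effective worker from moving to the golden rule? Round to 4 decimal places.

n + g + δ = 0.03 + 0.01 + 0.05 = 0.09.
Current steady state (s = 0.24): k* = (0.24/0.09)^(1/0.65) ≈ 4.5221, y* = 4.5221^0.35 ≈ 1.6958, c* = (1−0.24)·1.6958 ≈ 1.2888.
Golden rule sets MPK = n+g+δ: 0.35·k^(0.35−1) = 0.09, so k_gold = (0.35/0.09)^(1/0.65) ≈ 8.0802.
y_gold = 8.0802^0.35 ≈ 2.0778, c_gold = y_gold − 0.09·k_gold ≈ 1.3506.
Gain: Δc = 1.3506 − 1.2888 ≈ 0.0618.

Δc ≈ 0.0618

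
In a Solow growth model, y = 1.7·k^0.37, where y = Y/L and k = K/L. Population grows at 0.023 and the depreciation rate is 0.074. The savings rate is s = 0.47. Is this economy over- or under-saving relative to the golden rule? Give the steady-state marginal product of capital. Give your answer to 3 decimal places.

n + δ = 0.023 + 0.074 = 0.097.
Steady-state k*: s·A·k^0.37 = 0.097·k gives k* = (0.47·1.7/0.097)^(1/0.63) ≈ 28.4192.
MPK = 0.37·1.7·28.4192^(-0.63) ≈ 0.0764.
MPK < n+δ = 0.097, so the economy is dynamically inefficient (over-saving).

over-saving; MPK ≈ 0.076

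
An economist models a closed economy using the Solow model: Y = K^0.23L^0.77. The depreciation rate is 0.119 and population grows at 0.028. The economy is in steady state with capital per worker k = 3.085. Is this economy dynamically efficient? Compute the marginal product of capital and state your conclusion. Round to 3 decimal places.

dynamically inefficient; MPK ≈ 0.097

Capital per worker breaks even when investment replaces (n + δ)·k; here n + δ = 0.147.
MPK = 0.23·k^(0.23−1) = 0.23·3.085^(-0.77) ≈ 0.0966.
MPK < 0.147, so the economy is dynamically inefficient (over-saving).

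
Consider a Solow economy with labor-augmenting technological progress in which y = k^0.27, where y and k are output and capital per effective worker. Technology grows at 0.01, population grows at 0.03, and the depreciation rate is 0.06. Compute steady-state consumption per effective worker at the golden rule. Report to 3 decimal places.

c_gold ≈ 1.054

n + g + δ = 0.03 + 0.01 + 0.06 = 0.1.
Setting f'(k) = n+g+δ gives 0.27·k^(0.27−1) = 0.1, hence k_gold = (0.27/0.1)^(1/0.73) ≈ 3.8986.
y_gold = 3.8986^0.27 ≈ 1.4439.
c_gold = y_gold − (n+g+δ)·k_gold = 1.4439 − 0.1·3.8986 ≈ 1.0541.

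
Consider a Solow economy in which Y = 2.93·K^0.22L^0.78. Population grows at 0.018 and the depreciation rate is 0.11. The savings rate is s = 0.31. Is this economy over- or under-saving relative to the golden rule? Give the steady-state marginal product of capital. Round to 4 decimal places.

Break-even investment rate: n + δ = 0.018 + 0.11 = 0.128.
Steady-state k*: s·A·k^0.22 = 0.128·k gives k* = (0.31·2.93/0.128)^(1/0.78) ≈ 12.3325.
MPK = 0.22·2.93·12.3325^(-0.78) ≈ 0.0908.
MPK < n+δ = 0.128, so the economy is dynamically inefficient (over-saving).

over-saving; MPK ≈ 0.0908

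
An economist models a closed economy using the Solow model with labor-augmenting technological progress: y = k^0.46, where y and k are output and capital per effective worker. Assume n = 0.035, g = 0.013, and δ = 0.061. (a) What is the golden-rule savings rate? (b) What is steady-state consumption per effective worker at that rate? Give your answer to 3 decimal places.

(a) s_gold = 0.460; (b) c_gold ≈ 1.841

The effective depreciation rate is n + g + δ = 0.035 + 0.013 + 0.061 = 0.109.
For Cobb-Douglas, s_gold equals capital's share: s_gold = 0.46.
Golden rule sets MPK = n+g+δ: 0.46·k^(0.46−1) = 0.109, so k_gold = (0.46/0.109)^(1/0.54) ≈ 14.3887.
y_gold = 14.3887^0.46 ≈ 3.4095; c_gold = (1−0.46)·y_gold ≈ 1.8411.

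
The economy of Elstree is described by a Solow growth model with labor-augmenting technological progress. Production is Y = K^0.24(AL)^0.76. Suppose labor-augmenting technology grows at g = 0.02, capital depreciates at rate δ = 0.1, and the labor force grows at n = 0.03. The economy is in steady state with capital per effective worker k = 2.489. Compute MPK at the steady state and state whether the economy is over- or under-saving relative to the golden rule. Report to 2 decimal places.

over-saving; MPK ≈ 0.12

Capital per effective worker breaks even when investment replaces (n + g + δ)·k; here n + g + δ = 0.15.
MPK = 0.24·k^(0.24−1) = 0.24·2.489^(-0.76) ≈ 0.1200.
MPK < 0.15, so the economy is dynamically inefficient (over-saving).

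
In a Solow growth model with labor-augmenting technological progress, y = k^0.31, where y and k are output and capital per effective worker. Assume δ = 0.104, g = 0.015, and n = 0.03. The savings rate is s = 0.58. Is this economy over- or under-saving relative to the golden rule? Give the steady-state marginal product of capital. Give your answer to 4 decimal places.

Capital per effective worker breaks even when investment replaces (n + g + δ)·k; here n + g + δ = 0.149.
Steady-state k*: s·k^0.31 = 0.149·k gives k* = (0.58/0.149)^(1/0.69) ≈ 7.1684.
MPK = 0.31·7.1684^(-0.69) ≈ 0.0796.
MPK < n+g+δ = 0.149, so the economy is dynamically inefficient (over-saving).

over-saving; MPK ≈ 0.0796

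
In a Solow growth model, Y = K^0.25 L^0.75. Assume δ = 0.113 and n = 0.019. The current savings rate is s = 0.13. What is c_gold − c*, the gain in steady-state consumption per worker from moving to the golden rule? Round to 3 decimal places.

Δc ≈ 0.062

Capital per worker breaks even when investment replaces (n + δ)·k; here n + δ = 0.132.
Current steady state (s = 0.13): k* = (0.13/0.132)^(1/0.75) ≈ 0.9798, y* = 0.9798^0.25 ≈ 0.9949, c* = (1−0.13)·0.9949 ≈ 0.8656.
Maximizing c = f(k) − (n+δ)·k gives f'(k) = n+δ, i.e. 0.25·k^(0.25−1) = 0.132, so k_gold = (0.25/0.132)^(1/0.75) ≈ 2.3433.
y_gold = 2.3433^0.25 ≈ 1.2372, c_gold = y_gold − 0.132·k_gold ≈ 0.9279.
Gain: Δc = 0.9279 − 0.8656 ≈ 0.0623.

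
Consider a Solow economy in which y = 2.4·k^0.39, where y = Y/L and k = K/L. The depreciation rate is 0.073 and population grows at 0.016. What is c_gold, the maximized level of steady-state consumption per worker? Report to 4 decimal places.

The effective depreciation rate is n + δ = 0.016 + 0.073 = 0.089.
At the golden rule the marginal product of capital equals n+δ: 0.39·2.4·k^(0.39−1) = 0.089. Solving, k_gold = (0.39·2.4/0.089)^(1/0.61) ≈ 47.3394.
y_gold = 2.4·47.3394^0.39 ≈ 10.8031.
c_gold = y_gold − (n+δ)·k_gold = 10.8031 − 0.089·47.3394 ≈ 6.5899.

c_gold ≈ 6.5899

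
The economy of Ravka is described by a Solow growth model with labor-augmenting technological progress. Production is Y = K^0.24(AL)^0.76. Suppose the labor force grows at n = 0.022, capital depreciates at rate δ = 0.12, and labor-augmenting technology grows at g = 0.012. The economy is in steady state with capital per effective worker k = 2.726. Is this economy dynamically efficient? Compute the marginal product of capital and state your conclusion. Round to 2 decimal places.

dynamically inefficient; MPK ≈ 0.11

The effective depreciation rate is n + g + δ = 0.022 + 0.012 + 0.12 = 0.154.
MPK = 0.24·k^(0.24−1) = 0.24·2.726^(-0.76) ≈ 0.1120.
MPK < 0.154, so the economy is dynamically inefficient (over-saving).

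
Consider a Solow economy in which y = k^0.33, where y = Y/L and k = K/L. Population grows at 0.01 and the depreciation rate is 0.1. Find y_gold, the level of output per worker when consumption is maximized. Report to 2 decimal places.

Capital per worker breaks even when investment replaces (n + δ)·k; here n + δ = 0.11.
Maximizing c = f(k) − (n+δ)·k gives f'(k) = n+δ, i.e. 0.33·k^(0.33−1) = 0.11, so k_gold = (0.33/0.11)^(1/0.67) ≈ 5.1537.
Output: y_gold = k_gold^0.33 = 5.1537^0.33 ≈ 1.7179.

y_gold ≈ 1.72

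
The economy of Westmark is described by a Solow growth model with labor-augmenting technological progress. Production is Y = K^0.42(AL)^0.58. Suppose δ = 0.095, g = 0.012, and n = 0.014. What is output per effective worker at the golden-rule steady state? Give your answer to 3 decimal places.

y_gold ≈ 2.462

The effective depreciation rate is n + g + δ = 0.014 + 0.012 + 0.095 = 0.121.
Setting f'(k) = n+g+δ gives 0.42·k^(0.42−1) = 0.121, hence k_gold = (0.42/0.121)^(1/0.58) ≈ 8.5474.
Output: y_gold = k_gold^0.42 = 8.5474^0.42 ≈ 2.4625.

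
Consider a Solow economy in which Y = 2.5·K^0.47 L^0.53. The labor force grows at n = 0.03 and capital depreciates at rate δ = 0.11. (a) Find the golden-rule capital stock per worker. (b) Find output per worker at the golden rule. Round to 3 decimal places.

n + δ = 0.03 + 0.11 = 0.14.
Maximizing c = f(k) − (n+δ)·k gives f'(k) = n+δ, i.e. 0.47·2.5·k^(0.47−1) = 0.14, so k_gold = (0.47·2.5/0.14)^(1/0.53) ≈ 55.3638.
y_gold = 2.5·55.3638^0.47 ≈ 16.4914.

(a) k_gold ≈ 55.364; (b) y_gold ≈ 16.491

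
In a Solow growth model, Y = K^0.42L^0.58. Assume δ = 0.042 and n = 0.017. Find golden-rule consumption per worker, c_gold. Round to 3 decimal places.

Capital per worker breaks even when investment replaces (n + δ)·k; here n + δ = 0.059.
Golden rule sets MPK = n+δ: 0.42·k^(0.42−1) = 0.059, so k_gold = (0.42/0.059)^(1/0.58) ≈ 29.4884.
y_gold = 29.4884^0.42 ≈ 4.1424.
c_gold = y_gold − (n+δ)·k_gold = 4.1424 − 0.059·29.4884 ≈ 2.4026.

c_gold ≈ 2.403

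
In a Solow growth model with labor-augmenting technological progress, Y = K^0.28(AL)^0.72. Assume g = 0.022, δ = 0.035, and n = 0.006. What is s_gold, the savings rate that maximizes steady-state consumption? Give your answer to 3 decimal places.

s_gold = 0.280

Capital per effective worker breaks even when investment replaces (n + g + δ)·k; here n + g + δ = 0.063.
At the golden rule MPK = n+g+δ, and in any Cobb-Douglas steady state s = (n+g+δ)·k/y = MPK·k/y = capital's share 0.28.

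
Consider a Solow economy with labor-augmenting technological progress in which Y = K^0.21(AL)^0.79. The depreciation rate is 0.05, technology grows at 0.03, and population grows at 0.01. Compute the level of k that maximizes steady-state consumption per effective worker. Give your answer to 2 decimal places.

k_gold ≈ 2.92

n + g + δ = 0.01 + 0.03 + 0.05 = 0.09.
At the golden rule the marginal product of capital equals n+g+δ: 0.21·k^(0.21−1) = 0.09. Solving, k_gold = (0.21/0.09)^(1/0.79) ≈ 2.9228.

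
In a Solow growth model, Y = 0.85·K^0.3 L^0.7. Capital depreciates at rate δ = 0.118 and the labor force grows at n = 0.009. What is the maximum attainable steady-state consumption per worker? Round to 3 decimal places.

c_gold ≈ 0.802

Break-even investment rate: n + δ = 0.009 + 0.118 = 0.127.
Setting f'(k) = n+δ gives 0.3·0.85·k^(0.3−1) = 0.127, hence k_gold = (0.3·0.85/0.127)^(1/0.7) ≈ 2.7070.
y_gold = 0.85·2.7070^0.3 ≈ 1.1459.
c_gold = y_gold − (n+δ)·k_gold = 1.1459 − 0.127·2.7070 ≈ 0.8022.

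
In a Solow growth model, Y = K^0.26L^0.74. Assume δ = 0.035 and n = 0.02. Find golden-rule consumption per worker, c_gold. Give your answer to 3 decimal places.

The effective depreciation rate is n + δ = 0.02 + 0.035 = 0.055.
Golden rule sets MPK = n+δ: 0.26·k^(0.26−1) = 0.055, so k_gold = (0.26/0.055)^(1/0.74) ≈ 8.1590.
y_gold = 8.1590^0.26 ≈ 1.7259.
c_gold = y_gold − (n+δ)·k_gold = 1.7259 − 0.055·8.1590 ≈ 1.2772.

c_gold ≈ 1.277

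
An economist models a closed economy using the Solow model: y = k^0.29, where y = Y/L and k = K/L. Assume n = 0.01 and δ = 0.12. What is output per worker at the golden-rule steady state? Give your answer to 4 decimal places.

Break-even investment rate: n + δ = 0.01 + 0.12 = 0.13.
Setting f'(k) = n+δ gives 0.29·k^(0.29−1) = 0.13, hence k_gold = (0.29/0.13)^(1/0.71) ≈ 3.0959.
Output: y_gold = k_gold^0.29 = 3.0959^0.29 ≈ 1.3878.

y_gold ≈ 1.3878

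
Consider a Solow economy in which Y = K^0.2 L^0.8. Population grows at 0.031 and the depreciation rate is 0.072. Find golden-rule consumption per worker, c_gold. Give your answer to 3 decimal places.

n + δ = 0.031 + 0.072 = 0.103.
Golden rule sets MPK = n+δ: 0.2·k^(0.2−1) = 0.103, so k_gold = (0.2/0.103)^(1/0.8) ≈ 2.2921.
y_gold = 2.2921^0.2 ≈ 1.1805.
c_gold = y_gold − (n+δ)·k_gold = 1.1805 − 0.103·2.2921 ≈ 0.9444.

c_gold ≈ 0.944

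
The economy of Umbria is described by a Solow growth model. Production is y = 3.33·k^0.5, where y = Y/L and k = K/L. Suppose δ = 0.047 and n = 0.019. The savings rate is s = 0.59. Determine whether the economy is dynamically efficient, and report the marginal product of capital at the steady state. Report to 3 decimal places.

n + δ = 0.019 + 0.047 = 0.066.
Steady-state k*: s·A·k^0.5 = 0.066·k gives k* = (0.59·3.33/0.066)^(1/0.5) ≈ 886.1446.
MPK = 0.5·3.33·886.1446^(-0.5) ≈ 0.0559.
MPK < n+δ = 0.066, so the economy is dynamically inefficient (over-saving).

dynamically inefficient; MPK ≈ 0.056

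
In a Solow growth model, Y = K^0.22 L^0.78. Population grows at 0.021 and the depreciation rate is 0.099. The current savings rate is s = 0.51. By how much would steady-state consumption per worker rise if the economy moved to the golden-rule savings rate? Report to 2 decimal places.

Break-even investment rate: n + δ = 0.021 + 0.099 = 0.12.
Current steady state (s = 0.51): k* = (0.51/0.12)^(1/0.78) ≈ 6.3919, y* = 6.3919^0.22 ≈ 1.5040, c* = (1−0.51)·1.5040 ≈ 0.7369.
Maximizing c = f(k) − (n+δ)·k gives f'(k) = n+δ, i.e. 0.22·k^(0.22−1) = 0.12, so k_gold = (0.22/0.12)^(1/0.78) ≈ 2.1751.
y_gold = 2.1751^0.22 ≈ 1.1864, c_gold = y_gold − 0.12·k_gold ≈ 0.9254.
Gain: Δc = 0.9254 − 0.7369 ≈ 0.1885.

Δc ≈ 0.19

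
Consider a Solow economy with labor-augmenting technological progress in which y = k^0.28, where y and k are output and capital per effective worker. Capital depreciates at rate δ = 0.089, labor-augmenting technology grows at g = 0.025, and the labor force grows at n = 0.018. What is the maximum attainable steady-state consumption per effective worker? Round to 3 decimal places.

Capital per effective worker breaks even when investment replaces (n + g + δ)·k; here n + g + δ = 0.132.
Maximizing c = f(k) − (n+g+δ)·k gives f'(k) = n+g+δ, i.e. 0.28·k^(0.28−1) = 0.132, so k_gold = (0.28/0.132)^(1/0.72) ≈ 2.8418.
y_gold = 2.8418^0.28 ≈ 1.3397.
c_gold = y_gold − (n+g+δ)·k_gold = 1.3397 − 0.132·2.8418 ≈ 0.9646.

c_gold ≈ 0.965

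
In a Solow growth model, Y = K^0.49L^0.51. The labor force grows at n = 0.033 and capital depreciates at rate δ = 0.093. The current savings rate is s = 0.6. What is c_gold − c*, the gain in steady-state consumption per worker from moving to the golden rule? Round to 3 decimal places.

Δc ≈ 0.089

Break-even investment rate: n + δ = 0.033 + 0.093 = 0.126.
Current steady state (s = 0.6): k* = (0.6/0.126)^(1/0.51) ≈ 21.3296, y* = 21.3296^0.49 ≈ 4.4792, c* = (1−0.6)·4.4792 ≈ 1.7917.
Golden rule sets MPK = n+δ: 0.49·k^(0.49−1) = 0.126, so k_gold = (0.49/0.126)^(1/0.51) ≈ 14.3391.
y_gold = 14.3391^0.49 ≈ 3.6872, c_gold = y_gold − 0.126·k_gold ≈ 1.8805.
Gain: Δc = 1.8805 − 1.7917 ≈ 0.0888.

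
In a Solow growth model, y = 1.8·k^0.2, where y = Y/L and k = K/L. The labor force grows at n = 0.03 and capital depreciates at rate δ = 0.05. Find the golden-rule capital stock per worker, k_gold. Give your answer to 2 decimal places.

k_gold ≈ 6.55

The effective depreciation rate is n + δ = 0.03 + 0.05 = 0.08.
At the golden rule the marginal product of capital equals n+δ: 0.2·1.8·k^(0.2−1) = 0.08. Solving, k_gold = (0.2·1.8/0.08)^(1/0.8) ≈ 6.5541.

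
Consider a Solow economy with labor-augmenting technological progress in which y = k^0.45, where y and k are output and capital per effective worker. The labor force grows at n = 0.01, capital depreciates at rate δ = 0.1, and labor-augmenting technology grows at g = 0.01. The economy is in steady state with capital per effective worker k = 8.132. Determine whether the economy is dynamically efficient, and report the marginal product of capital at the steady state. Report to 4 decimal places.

dynamically efficient; MPK ≈ 0.1421

Capital per effective worker breaks even when investment replaces (n + g + δ)·k; here n + g + δ = 0.12.
MPK = 0.45·k^(0.45−1) = 0.45·8.132^(-0.55) ≈ 0.1421.
MPK > 0.12, so the economy is dynamically efficient (under-saving).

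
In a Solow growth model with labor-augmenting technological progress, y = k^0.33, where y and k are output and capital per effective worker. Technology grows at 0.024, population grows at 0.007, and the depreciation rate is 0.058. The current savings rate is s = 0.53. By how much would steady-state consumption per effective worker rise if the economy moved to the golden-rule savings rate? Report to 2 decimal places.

Capital per effective worker breaks even when investment replaces (n + g + δ)·k; here n + g + δ = 0.089.
Current steady state (s = 0.53): k* = (0.53/0.089)^(1/0.67) ≈ 14.3399, y* = 14.3399^0.33 ≈ 2.4080, c* = (1−0.53)·2.4080 ≈ 1.1318.
At the golden rule the marginal product of capital equals n+g+δ: 0.33·k^(0.33−1) = 0.089. Solving, k_gold = (0.33/0.089)^(1/0.67) ≈ 7.0703.
y_gold = 7.0703^0.33 ≈ 1.9068, c_gold = y_gold − 0.089·k_gold ≈ 1.2776.
Gain: Δc = 1.2776 − 1.1318 ≈ 0.1458.

Δc ≈ 0.15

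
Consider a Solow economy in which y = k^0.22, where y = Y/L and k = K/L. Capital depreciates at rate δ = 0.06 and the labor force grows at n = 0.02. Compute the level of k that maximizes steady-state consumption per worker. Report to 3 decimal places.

k_gold ≈ 3.658

Break-even investment rate: n + δ = 0.02 + 0.06 = 0.08.
At the golden rule the marginal product of capital equals n+δ: 0.22·k^(0.22−1) = 0.08. Solving, k_gold = (0.22/0.08)^(1/0.78) ≈ 3.6580.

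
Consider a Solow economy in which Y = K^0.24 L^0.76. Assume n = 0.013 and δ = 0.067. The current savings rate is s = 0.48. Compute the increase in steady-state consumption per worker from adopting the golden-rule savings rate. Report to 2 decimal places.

The effective depreciation rate is n + δ = 0.013 + 0.067 = 0.08.
Current steady state (s = 0.48): k* = (0.48/0.08)^(1/0.76) ≈ 10.5653, y* = 10.5653^0.24 ≈ 1.7609, c* = (1−0.48)·1.7609 ≈ 0.9157.
Setting f'(k) = n+δ gives 0.24·k^(0.24−1) = 0.08, hence k_gold = (0.24/0.08)^(1/0.76) ≈ 4.2442.
y_gold = 4.2442^0.24 ≈ 1.4147, c_gold = y_gold − 0.08·k_gold ≈ 1.0752.
Gain: Δc = 1.0752 − 0.9157 ≈ 0.1595.

Δc ≈ 0.16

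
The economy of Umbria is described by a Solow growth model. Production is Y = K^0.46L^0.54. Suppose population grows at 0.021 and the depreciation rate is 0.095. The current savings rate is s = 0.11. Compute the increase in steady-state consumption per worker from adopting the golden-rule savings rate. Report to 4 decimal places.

Δc ≈ 0.8954

Capital per worker breaks even when investment replaces (n + δ)·k; here n + δ = 0.116.
Current steady state (s = 0.11): k* = (0.11/0.116)^(1/0.54) ≈ 0.9063, y* = 0.9063^0.46 ≈ 0.9558, c* = (1−0.11)·0.9558 ≈ 0.8506.
At the golden rule the marginal product of capital equals n+δ: 0.46·k^(0.46−1) = 0.116. Solving, k_gold = (0.46/0.116)^(1/0.54) ≈ 12.8222.
y_gold = 12.8222^0.46 ≈ 3.2334, c_gold = y_gold − 0.116·k_gold ≈ 1.7460.
Gain: Δc = 1.7460 − 0.8506 ≈ 0.8954.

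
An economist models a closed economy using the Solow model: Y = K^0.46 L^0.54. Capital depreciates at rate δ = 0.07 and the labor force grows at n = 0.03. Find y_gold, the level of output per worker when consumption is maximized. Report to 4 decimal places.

y_gold ≈ 3.6692

n + δ = 0.03 + 0.07 = 0.1.
Golden rule sets MPK = n+δ: 0.46·k^(0.46−1) = 0.1, so k_gold = (0.46/0.1)^(1/0.54) ≈ 16.8783.
Output: y_gold = k_gold^0.46 = 16.8783^0.46 ≈ 3.6692.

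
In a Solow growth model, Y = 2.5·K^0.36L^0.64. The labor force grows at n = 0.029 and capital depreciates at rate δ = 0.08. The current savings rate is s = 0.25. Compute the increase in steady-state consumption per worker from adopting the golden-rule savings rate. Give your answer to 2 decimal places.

Capital per worker breaks even when investment replaces (n + δ)·k; here n + δ = 0.109.
Current steady state (s = 0.25): k* = (0.25·2.5/0.109)^(1/0.64) ≈ 15.3138, y* = 2.5·15.3138^0.36 ≈ 6.6768, c* = (1−0.25)·6.6768 ≈ 5.0076.
Golden rule sets MPK = n+δ: 0.36·2.5·k^(0.36−1) = 0.109, so k_gold = (0.36·2.5/0.109)^(1/0.64) ≈ 27.0723.
y_gold = 2.5·27.0723^0.36 ≈ 8.1969, c_gold = y_gold − 0.109·k_gold ≈ 5.2460.
Gain: Δc = 5.2460 − 5.0076 ≈ 0.2384.

Δc ≈ 0.24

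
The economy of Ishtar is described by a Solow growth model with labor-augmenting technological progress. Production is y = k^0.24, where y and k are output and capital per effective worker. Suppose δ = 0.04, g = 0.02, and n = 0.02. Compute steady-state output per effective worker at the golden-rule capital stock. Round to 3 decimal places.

y_gold ≈ 1.415

n + g + δ = 0.02 + 0.02 + 0.04 = 0.08.
Maximizing c = f(k) − (n+g+δ)·k gives f'(k) = n+g+δ, i.e. 0.24·k^(0.24−1) = 0.08, so k_gold = (0.24/0.08)^(1/0.76) ≈ 4.2442.
Output: y_gold = k_gold^0.24 = 4.2442^0.24 ≈ 1.4147.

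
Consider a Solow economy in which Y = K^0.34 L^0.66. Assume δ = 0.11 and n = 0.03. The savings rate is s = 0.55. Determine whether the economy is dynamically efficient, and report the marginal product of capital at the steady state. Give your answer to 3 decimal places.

n + δ = 0.03 + 0.11 = 0.14.
Steady-state k*: s·k^0.34 = 0.14·k gives k* = (0.55/0.14)^(1/0.66) ≈ 7.9498.
MPK = 0.34·7.9498^(-0.66) ≈ 0.0865.
MPK < n+δ = 0.14, so the economy is dynamically inefficient (over-saving).

dynamically inefficient; MPK ≈ 0.087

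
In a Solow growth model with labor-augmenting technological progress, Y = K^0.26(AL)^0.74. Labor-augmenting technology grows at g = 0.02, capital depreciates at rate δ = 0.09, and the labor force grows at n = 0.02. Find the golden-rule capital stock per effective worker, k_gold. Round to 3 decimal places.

n + g + δ = 0.02 + 0.02 + 0.09 = 0.13.
Golden rule sets MPK = n+g+δ: 0.26·k^(0.26−1) = 0.13, so k_gold = (0.26/0.13)^(1/0.74) ≈ 2.5515.

k_gold ≈ 2.552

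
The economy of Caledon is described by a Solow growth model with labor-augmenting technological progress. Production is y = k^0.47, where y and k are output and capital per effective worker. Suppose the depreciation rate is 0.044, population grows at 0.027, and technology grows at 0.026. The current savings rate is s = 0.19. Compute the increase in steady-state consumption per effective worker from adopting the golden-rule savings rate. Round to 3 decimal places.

n + g + δ = 0.027 + 0.026 + 0.044 = 0.097.
Current steady state (s = 0.19): k* = (0.19/0.097)^(1/0.53) ≈ 3.5556, y* = 3.5556^0.47 ≈ 1.8152, c* = (1−0.19)·1.8152 ≈ 1.4703.
Golden rule sets MPK = n+g+δ: 0.47·k^(0.47−1) = 0.097, so k_gold = (0.47/0.097)^(1/0.53) ≈ 19.6367.
y_gold = 19.6367^0.47 ≈ 4.0527, c_gold = y_gold − 0.097·k_gold ≈ 2.1479.
Gain: Δc = 2.1479 − 1.4703 ≈ 0.6776.

Δc ≈ 0.678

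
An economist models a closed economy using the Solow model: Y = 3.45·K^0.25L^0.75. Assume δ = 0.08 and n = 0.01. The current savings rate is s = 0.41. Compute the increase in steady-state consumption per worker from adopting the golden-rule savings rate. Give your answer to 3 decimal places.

Δc ≈ 0.397

n + δ = 0.01 + 0.08 = 0.09.
Current steady state (s = 0.41): k* = (0.41·3.45/0.09)^(1/0.75) ≈ 39.3684, y* = 3.45·39.3684^0.25 ≈ 8.6418, c* = (1−0.41)·8.6418 ≈ 5.0987.
At the golden rule the marginal product of capital equals n+δ: 0.25·3.45·k^(0.25−1) = 0.09. Solving, k_gold = (0.25·3.45/0.09)^(1/0.75) ≈ 20.3558.
y_gold = 3.45·20.3558^0.25 ≈ 7.3281, c_gold = y_gold − 0.09·k_gold ≈ 5.4961.
Gain: Δc = 5.4961 − 5.0987 ≈ 0.3974.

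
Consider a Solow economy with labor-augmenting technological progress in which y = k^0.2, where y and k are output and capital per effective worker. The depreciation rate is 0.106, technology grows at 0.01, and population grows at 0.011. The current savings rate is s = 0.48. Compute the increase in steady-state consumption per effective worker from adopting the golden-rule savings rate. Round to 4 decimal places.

Δc ≈ 0.1711

n + g + δ = 0.011 + 0.01 + 0.106 = 0.127.
Current steady state (s = 0.48): k* = (0.48/0.127)^(1/0.8) ≈ 5.2698, y* = 5.2698^0.2 ≈ 1.3943, c* = (1−0.48)·1.3943 ≈ 0.7250.
Golden rule sets MPK = n+g+δ: 0.2·k^(0.2−1) = 0.127, so k_gold = (0.2/0.127)^(1/0.8) ≈ 1.7641.
y_gold = 1.7641^0.2 ≈ 1.1202, c_gold = y_gold − 0.127·k_gold ≈ 0.8962.
Gain: Δc = 0.8962 − 0.7250 ≈ 0.1711.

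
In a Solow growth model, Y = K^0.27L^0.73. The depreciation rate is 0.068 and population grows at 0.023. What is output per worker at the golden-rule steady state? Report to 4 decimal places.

n + δ = 0.023 + 0.068 = 0.091.
Setting f'(k) = n+δ gives 0.27·k^(0.27−1) = 0.091, hence k_gold = (0.27/0.091)^(1/0.73) ≈ 4.4363.
Output: y_gold = k_gold^0.27 = 4.4363^0.27 ≈ 1.4952.

y_gold ≈ 1.4952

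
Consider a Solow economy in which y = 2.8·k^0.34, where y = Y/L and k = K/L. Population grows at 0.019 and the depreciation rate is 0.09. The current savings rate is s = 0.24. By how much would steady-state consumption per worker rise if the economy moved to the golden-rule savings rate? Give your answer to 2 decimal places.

Break-even investment rate: n + δ = 0.019 + 0.09 = 0.109.
Current steady state (s = 0.24): k* = (0.24·2.8/0.109)^(1/0.66) ≈ 15.7356, y* = 2.8·15.7356^0.34 ≈ 7.1466, c* = (1−0.24)·7.1466 ≈ 5.4314.
Maximizing c = f(k) − (n+δ)·k gives f'(k) = n+δ, i.e. 0.34·2.8·k^(0.34−1) = 0.109, so k_gold = (0.34·2.8/0.109)^(1/0.66) ≈ 26.6733.
y_gold = 2.8·26.6733^0.34 ≈ 8.5511, c_gold = y_gold − 0.109·k_gold ≈ 5.6438.
Gain: Δc = 5.6438 − 5.4314 ≈ 0.2124.

Δc ≈ 0.21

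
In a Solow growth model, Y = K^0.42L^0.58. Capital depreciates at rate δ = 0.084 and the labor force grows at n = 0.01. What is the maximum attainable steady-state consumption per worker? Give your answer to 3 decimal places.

n + δ = 0.01 + 0.084 = 0.094.
Maximizing c = f(k) − (n+δ)·k gives f'(k) = n+δ, i.e. 0.42·k^(0.42−1) = 0.094, so k_gold = (0.42/0.094)^(1/0.58) ≈ 13.2099.
y_gold = 13.2099^0.42 ≈ 2.9565.
c_gold = y_gold − (n+δ)·k_gold = 2.9565 − 0.094·13.2099 ≈ 1.7148.

c_gold ≈ 1.715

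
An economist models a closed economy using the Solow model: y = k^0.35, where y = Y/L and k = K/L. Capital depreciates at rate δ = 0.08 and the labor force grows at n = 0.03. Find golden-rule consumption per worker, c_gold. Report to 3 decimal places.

c_gold ≈ 1.212

The effective depreciation rate is n + δ = 0.03 + 0.08 = 0.11.
Setting f'(k) = n+δ gives 0.35·k^(0.35−1) = 0.11, hence k_gold = (0.35/0.11)^(1/0.65) ≈ 5.9340.
y_gold = 5.9340^0.35 ≈ 1.8650.
c_gold = y_gold − (n+δ)·k_gold = 1.8650 − 0.11·5.9340 ≈ 1.2122.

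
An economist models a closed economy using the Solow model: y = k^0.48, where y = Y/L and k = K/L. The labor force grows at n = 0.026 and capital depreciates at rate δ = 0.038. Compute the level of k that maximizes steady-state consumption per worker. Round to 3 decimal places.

n + δ = 0.026 + 0.038 = 0.064.
At the golden rule the marginal product of capital equals n+δ: 0.48·k^(0.48−1) = 0.064. Solving, k_gold = (0.48/0.064)^(1/0.52) ≈ 48.1737.

k_gold ≈ 48.174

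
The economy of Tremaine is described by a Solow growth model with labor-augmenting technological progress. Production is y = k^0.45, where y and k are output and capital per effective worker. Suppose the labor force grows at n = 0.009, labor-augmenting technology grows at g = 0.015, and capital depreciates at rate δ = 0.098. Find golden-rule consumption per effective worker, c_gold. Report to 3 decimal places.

c_gold ≈ 1.600

Break-even investment rate: n + g + δ = 0.009 + 0.015 + 0.098 = 0.122.
At the golden rule the marginal product of capital equals n+g+δ: 0.45·k^(0.45−1) = 0.122. Solving, k_gold = (0.45/0.122)^(1/0.55) ≈ 10.7310.
y_gold = 10.7310^0.45 ≈ 2.9093.
c_gold = y_gold − (n+g+δ)·k_gold = 2.9093 − 0.122·10.7310 ≈ 1.6001.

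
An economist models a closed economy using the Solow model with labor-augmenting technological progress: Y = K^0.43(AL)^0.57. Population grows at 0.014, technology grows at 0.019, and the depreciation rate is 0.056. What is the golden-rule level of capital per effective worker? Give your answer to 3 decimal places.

The effective depreciation rate is n + g + δ = 0.014 + 0.019 + 0.056 = 0.089.
At the golden rule the marginal product of capital equals n+g+δ: 0.43·k^(0.43−1) = 0.089. Solving, k_gold = (0.43/0.089)^(1/0.57) ≈ 15.8540.

k_gold ≈ 15.854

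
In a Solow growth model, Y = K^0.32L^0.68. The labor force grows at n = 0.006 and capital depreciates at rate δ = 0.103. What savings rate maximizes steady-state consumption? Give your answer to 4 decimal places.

Capital per worker breaks even when investment replaces (n + δ)·k; here n + δ = 0.109.
At the golden rule MPK = n+δ, and in any Cobb-Douglas steady state s = (n+δ)·k/y = MPK·k/y = capital's share 0.32.

s_gold = 0.3200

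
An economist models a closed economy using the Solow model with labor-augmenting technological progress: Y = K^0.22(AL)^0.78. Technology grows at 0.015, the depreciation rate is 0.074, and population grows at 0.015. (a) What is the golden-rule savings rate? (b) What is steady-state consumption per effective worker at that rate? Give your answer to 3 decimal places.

(a) s_gold = 0.220; (b) c_gold ≈ 0.964

The effective depreciation rate is n + g + δ = 0.015 + 0.015 + 0.074 = 0.104.
For Cobb-Douglas, s_gold equals capital's share: s_gold = 0.22.
Golden rule sets MPK = n+g+δ: 0.22·k^(0.22−1) = 0.104, so k_gold = (0.22/0.104)^(1/0.78) ≈ 2.6132.
y_gold = 2.6132^0.22 ≈ 1.2353; c_gold = (1−0.22)·y_gold ≈ 0.9635.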